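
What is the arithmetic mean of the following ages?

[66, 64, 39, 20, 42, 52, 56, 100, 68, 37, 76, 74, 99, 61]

61

Step 1: Sum all values: 66 + 64 + 39 + 20 + 42 + 52 + 56 + 100 + 68 + 37 + 76 + 74 + 99 + 61 = 854
Step 2: Count the number of values: n = 14
Step 3: Mean = sum / n = 854 / 14 = 61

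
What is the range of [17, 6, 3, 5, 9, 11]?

14

Step 1: Identify the maximum value: max = 17
Step 2: Identify the minimum value: min = 3
Step 3: Range = max - min = 17 - 3 = 14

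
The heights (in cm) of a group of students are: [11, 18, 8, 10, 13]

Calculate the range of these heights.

10

Step 1: Identify the maximum value: max = 18
Step 2: Identify the minimum value: min = 8
Step 3: Range = max - min = 18 - 8 = 10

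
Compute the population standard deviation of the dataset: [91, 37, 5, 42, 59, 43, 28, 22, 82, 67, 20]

25.7345

Step 1: Compute the mean: 45.0909
Step 2: Sum of squared deviations from the mean: 7284.9091
Step 3: Population variance = 7284.9091 / 11 = 662.2645
Step 4: Standard deviation = sqrt(662.2645) = 25.7345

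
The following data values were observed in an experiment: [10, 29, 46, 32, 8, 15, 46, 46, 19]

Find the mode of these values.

46

Step 1: Count the frequency of each value:
  8: appears 1 time(s)
  10: appears 1 time(s)
  15: appears 1 time(s)
  19: appears 1 time(s)
  29: appears 1 time(s)
  32: appears 1 time(s)
  46: appears 3 time(s)
Step 2: The value 46 appears most frequently (3 times).
Step 3: Mode = 46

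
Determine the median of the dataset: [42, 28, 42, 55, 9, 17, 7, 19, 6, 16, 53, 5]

18

Step 1: Sort the data in ascending order: [5, 6, 7, 9, 16, 17, 19, 28, 42, 42, 53, 55]
Step 2: The number of values is n = 12.
Step 3: Since n is even, the median is the average of positions 6 and 7:
  Median = (17 + 19) / 2 = 18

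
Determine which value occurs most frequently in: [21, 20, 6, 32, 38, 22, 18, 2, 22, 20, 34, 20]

20

Step 1: Count the frequency of each value:
  2: appears 1 time(s)
  6: appears 1 time(s)
  18: appears 1 time(s)
  20: appears 3 time(s)
  21: appears 1 time(s)
  22: appears 2 time(s)
  32: appears 1 time(s)
  34: appears 1 time(s)
  38: appears 1 time(s)
Step 2: The value 20 appears most frequently (3 times).
Step 3: Mode = 20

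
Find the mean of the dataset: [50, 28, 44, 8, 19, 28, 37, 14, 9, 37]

27.4

Step 1: Sum all values: 50 + 28 + 44 + 8 + 19 + 28 + 37 + 14 + 9 + 37 = 274
Step 2: Count the number of values: n = 10
Step 3: Mean = sum / n = 274 / 10 = 27.4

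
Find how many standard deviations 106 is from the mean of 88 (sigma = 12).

1.5

Step 1: Recall the z-score formula: z = (x - mu) / sigma
Step 2: Substitute values: z = (106 - 88) / 12
Step 3: z = 18 / 12 = 1.5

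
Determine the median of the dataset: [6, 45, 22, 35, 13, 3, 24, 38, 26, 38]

25

Step 1: Sort the data in ascending order: [3, 6, 13, 22, 24, 26, 35, 38, 38, 45]
Step 2: The number of values is n = 10.
Step 3: Since n is even, the median is the average of positions 5 and 6:
  Median = (24 + 26) / 2 = 25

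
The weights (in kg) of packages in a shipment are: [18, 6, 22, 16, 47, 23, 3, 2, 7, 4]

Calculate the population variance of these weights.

172.56

Step 1: Compute the mean: (18 + 6 + 22 + 16 + 47 + 23 + 3 + 2 + 7 + 4) / 10 = 14.8
Step 2: Compute squared deviations from the mean:
  (18 - 14.8)^2 = 10.24
  (6 - 14.8)^2 = 77.44
  (22 - 14.8)^2 = 51.84
  (16 - 14.8)^2 = 1.44
  (47 - 14.8)^2 = 1036.84
  (23 - 14.8)^2 = 67.24
  (3 - 14.8)^2 = 139.24
  (2 - 14.8)^2 = 163.84
  (7 - 14.8)^2 = 60.84
  (4 - 14.8)^2 = 116.64
Step 3: Sum of squared deviations = 1725.6
Step 4: Population variance = 1725.6 / 10 = 172.56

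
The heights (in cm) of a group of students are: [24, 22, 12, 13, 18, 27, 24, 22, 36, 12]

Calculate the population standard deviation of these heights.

7.1833

Step 1: Compute the mean: 21
Step 2: Sum of squared deviations from the mean: 516
Step 3: Population variance = 516 / 10 = 51.6
Step 4: Standard deviation = sqrt(51.6) = 7.1833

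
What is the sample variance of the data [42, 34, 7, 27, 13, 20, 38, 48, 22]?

187.3611

Step 1: Compute the mean: (42 + 34 + 7 + 27 + 13 + 20 + 38 + 48 + 22) / 9 = 27.8889
Step 2: Compute squared deviations from the mean:
  (42 - 27.8889)^2 = 199.1235
  (34 - 27.8889)^2 = 37.3457
  (7 - 27.8889)^2 = 436.3457
  (27 - 27.8889)^2 = 0.7901
  (13 - 27.8889)^2 = 221.679
  (20 - 27.8889)^2 = 62.2346
  (38 - 27.8889)^2 = 102.2346
  (48 - 27.8889)^2 = 404.4568
  (22 - 27.8889)^2 = 34.679
Step 3: Sum of squared deviations = 1498.8889
Step 4: Sample variance = 1498.8889 / 8 = 187.3611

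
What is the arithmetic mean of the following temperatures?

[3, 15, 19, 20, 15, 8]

13.3333

Step 1: Sum all values: 3 + 15 + 19 + 20 + 15 + 8 = 80
Step 2: Count the number of values: n = 6
Step 3: Mean = sum / n = 80 / 6 = 13.3333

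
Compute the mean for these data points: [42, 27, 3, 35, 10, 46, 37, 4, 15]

24.3333

Step 1: Sum all values: 42 + 27 + 3 + 35 + 10 + 46 + 37 + 4 + 15 = 219
Step 2: Count the number of values: n = 9
Step 3: Mean = sum / n = 219 / 9 = 24.3333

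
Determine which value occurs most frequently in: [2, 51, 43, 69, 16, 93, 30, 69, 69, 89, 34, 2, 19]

69

Step 1: Count the frequency of each value:
  2: appears 2 time(s)
  16: appears 1 time(s)
  19: appears 1 time(s)
  30: appears 1 time(s)
  34: appears 1 time(s)
  43: appears 1 time(s)
  51: appears 1 time(s)
  69: appears 3 time(s)
  89: appears 1 time(s)
  93: appears 1 time(s)
Step 2: The value 69 appears most frequently (3 times).
Step 3: Mode = 69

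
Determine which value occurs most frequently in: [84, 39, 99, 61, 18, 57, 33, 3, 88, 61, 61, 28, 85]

61

Step 1: Count the frequency of each value:
  3: appears 1 time(s)
  18: appears 1 time(s)
  28: appears 1 time(s)
  33: appears 1 time(s)
  39: appears 1 time(s)
  57: appears 1 time(s)
  61: appears 3 time(s)
  84: appears 1 time(s)
  85: appears 1 time(s)
  88: appears 1 time(s)
  99: appears 1 time(s)
Step 2: The value 61 appears most frequently (3 times).
Step 3: Mode = 61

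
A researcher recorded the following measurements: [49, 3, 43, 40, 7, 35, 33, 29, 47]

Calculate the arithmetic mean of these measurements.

31.7778

Step 1: Sum all values: 49 + 3 + 43 + 40 + 7 + 35 + 33 + 29 + 47 = 286
Step 2: Count the number of values: n = 9
Step 3: Mean = sum / n = 286 / 9 = 31.7778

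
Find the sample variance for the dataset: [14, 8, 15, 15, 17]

11.7

Step 1: Compute the mean: (14 + 8 + 15 + 15 + 17) / 5 = 13.8
Step 2: Compute squared deviations from the mean:
  (14 - 13.8)^2 = 0.04
  (8 - 13.8)^2 = 33.64
  (15 - 13.8)^2 = 1.44
  (15 - 13.8)^2 = 1.44
  (17 - 13.8)^2 = 10.24
Step 3: Sum of squared deviations = 46.8
Step 4: Sample variance = 46.8 / 4 = 11.7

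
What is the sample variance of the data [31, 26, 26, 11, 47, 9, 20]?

165.9048

Step 1: Compute the mean: (31 + 26 + 26 + 11 + 47 + 9 + 20) / 7 = 24.2857
Step 2: Compute squared deviations from the mean:
  (31 - 24.2857)^2 = 45.0816
  (26 - 24.2857)^2 = 2.9388
  (26 - 24.2857)^2 = 2.9388
  (11 - 24.2857)^2 = 176.5102
  (47 - 24.2857)^2 = 515.9388
  (9 - 24.2857)^2 = 233.6531
  (20 - 24.2857)^2 = 18.3673
Step 3: Sum of squared deviations = 995.4286
Step 4: Sample variance = 995.4286 / 6 = 165.9048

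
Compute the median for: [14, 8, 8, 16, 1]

8

Step 1: Sort the data in ascending order: [1, 8, 8, 14, 16]
Step 2: The number of values is n = 5.
Step 3: Since n is odd, the median is the middle value at position 3: 8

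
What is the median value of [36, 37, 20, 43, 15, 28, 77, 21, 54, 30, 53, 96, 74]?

37

Step 1: Sort the data in ascending order: [15, 20, 21, 28, 30, 36, 37, 43, 53, 54, 74, 77, 96]
Step 2: The number of values is n = 13.
Step 3: Since n is odd, the median is the middle value at position 7: 37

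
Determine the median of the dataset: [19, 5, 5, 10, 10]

10

Step 1: Sort the data in ascending order: [5, 5, 10, 10, 19]
Step 2: The number of values is n = 5.
Step 3: Since n is odd, the median is the middle value at position 3: 10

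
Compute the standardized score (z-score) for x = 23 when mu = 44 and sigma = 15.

-1.4

Step 1: Recall the z-score formula: z = (x - mu) / sigma
Step 2: Substitute values: z = (23 - 44) / 15
Step 3: z = -21 / 15 = -1.4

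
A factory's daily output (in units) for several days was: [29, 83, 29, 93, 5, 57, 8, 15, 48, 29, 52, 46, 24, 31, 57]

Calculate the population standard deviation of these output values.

24.565

Step 1: Compute the mean: 40.4
Step 2: Sum of squared deviations from the mean: 9051.6
Step 3: Population variance = 9051.6 / 15 = 603.44
Step 4: Standard deviation = sqrt(603.44) = 24.565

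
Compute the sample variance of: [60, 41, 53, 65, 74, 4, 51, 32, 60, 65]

417.1667

Step 1: Compute the mean: (60 + 41 + 53 + 65 + 74 + 4 + 51 + 32 + 60 + 65) / 10 = 50.5
Step 2: Compute squared deviations from the mean:
  (60 - 50.5)^2 = 90.25
  (41 - 50.5)^2 = 90.25
  (53 - 50.5)^2 = 6.25
  (65 - 50.5)^2 = 210.25
  (74 - 50.5)^2 = 552.25
  (4 - 50.5)^2 = 2162.25
  (51 - 50.5)^2 = 0.25
  (32 - 50.5)^2 = 342.25
  (60 - 50.5)^2 = 90.25
  (65 - 50.5)^2 = 210.25
Step 3: Sum of squared deviations = 3754.5
Step 4: Sample variance = 3754.5 / 9 = 417.1667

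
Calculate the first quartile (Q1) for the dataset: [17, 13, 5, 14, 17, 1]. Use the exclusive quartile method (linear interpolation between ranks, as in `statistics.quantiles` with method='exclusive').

4

Step 1: Sort the data: [1, 5, 13, 14, 17, 17]
Step 2: n = 6
Step 3: Using the exclusive quartile method:
  Q1 = 4
  Q2 (median) = 13.5
  Q3 = 17
  IQR = Q3 - Q1 = 17 - 4 = 13
Step 4: Q1 = 4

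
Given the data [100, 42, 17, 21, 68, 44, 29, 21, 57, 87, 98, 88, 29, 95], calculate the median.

50.5

Step 1: Sort the data in ascending order: [17, 21, 21, 29, 29, 42, 44, 57, 68, 87, 88, 95, 98, 100]
Step 2: The number of values is n = 14.
Step 3: Since n is even, the median is the average of positions 7 and 8:
  Median = (44 + 57) / 2 = 50.5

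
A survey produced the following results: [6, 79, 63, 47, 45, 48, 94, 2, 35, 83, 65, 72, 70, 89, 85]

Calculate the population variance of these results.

747.5822

Step 1: Compute the mean: (6 + 79 + 63 + 47 + 45 + 48 + 94 + 2 + 35 + 83 + 65 + 72 + 70 + 89 + 85) / 15 = 58.8667
Step 2: Compute squared deviations from the mean:
  (6 - 58.8667)^2 = 2794.8844
  (79 - 58.8667)^2 = 405.3511
  (63 - 58.8667)^2 = 17.0844
  (47 - 58.8667)^2 = 140.8178
  (45 - 58.8667)^2 = 192.2844
  (48 - 58.8667)^2 = 118.0844
  (94 - 58.8667)^2 = 1234.3511
  (2 - 58.8667)^2 = 3233.8178
  (35 - 58.8667)^2 = 569.6178
  (83 - 58.8667)^2 = 582.4178
  (65 - 58.8667)^2 = 37.6178
  (72 - 58.8667)^2 = 172.4844
  (70 - 58.8667)^2 = 123.9511
  (89 - 58.8667)^2 = 908.0178
  (85 - 58.8667)^2 = 682.9511
Step 3: Sum of squared deviations = 11213.7333
Step 4: Population variance = 11213.7333 / 15 = 747.5822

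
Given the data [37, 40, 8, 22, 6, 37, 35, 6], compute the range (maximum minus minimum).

34

Step 1: Identify the maximum value: max = 40
Step 2: Identify the minimum value: min = 6
Step 3: Range = max - min = 40 - 6 = 34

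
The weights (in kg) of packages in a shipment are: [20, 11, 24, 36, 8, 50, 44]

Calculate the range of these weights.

42

Step 1: Identify the maximum value: max = 50
Step 2: Identify the minimum value: min = 8
Step 3: Range = max - min = 50 - 8 = 42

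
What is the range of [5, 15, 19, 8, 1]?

18

Step 1: Identify the maximum value: max = 19
Step 2: Identify the minimum value: min = 1
Step 3: Range = max - min = 19 - 1 = 18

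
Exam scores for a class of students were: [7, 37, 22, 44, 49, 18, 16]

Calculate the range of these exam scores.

42

Step 1: Identify the maximum value: max = 49
Step 2: Identify the minimum value: min = 7
Step 3: Range = max - min = 49 - 7 = 42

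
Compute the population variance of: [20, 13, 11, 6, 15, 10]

18.9167

Step 1: Compute the mean: (20 + 13 + 11 + 6 + 15 + 10) / 6 = 12.5
Step 2: Compute squared deviations from the mean:
  (20 - 12.5)^2 = 56.25
  (13 - 12.5)^2 = 0.25
  (11 - 12.5)^2 = 2.25
  (6 - 12.5)^2 = 42.25
  (15 - 12.5)^2 = 6.25
  (10 - 12.5)^2 = 6.25
Step 3: Sum of squared deviations = 113.5
Step 4: Population variance = 113.5 / 6 = 18.9167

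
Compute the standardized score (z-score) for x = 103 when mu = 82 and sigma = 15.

1.4

Step 1: Recall the z-score formula: z = (x - mu) / sigma
Step 2: Substitute values: z = (103 - 82) / 15
Step 3: z = 21 / 15 = 1.4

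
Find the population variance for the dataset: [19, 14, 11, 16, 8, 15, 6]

18.2041

Step 1: Compute the mean: (19 + 14 + 11 + 16 + 8 + 15 + 6) / 7 = 12.7143
Step 2: Compute squared deviations from the mean:
  (19 - 12.7143)^2 = 39.5102
  (14 - 12.7143)^2 = 1.6531
  (11 - 12.7143)^2 = 2.9388
  (16 - 12.7143)^2 = 10.7959
  (8 - 12.7143)^2 = 22.2245
  (15 - 12.7143)^2 = 5.2245
  (6 - 12.7143)^2 = 45.0816
Step 3: Sum of squared deviations = 127.4286
Step 4: Population variance = 127.4286 / 7 = 18.2041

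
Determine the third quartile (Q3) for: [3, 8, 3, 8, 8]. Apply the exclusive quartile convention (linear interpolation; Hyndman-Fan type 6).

8

Step 1: Sort the data: [3, 3, 8, 8, 8]
Step 2: n = 5
Step 3: Using the exclusive quartile method:
  Q1 = 3
  Q2 (median) = 8
  Q3 = 8
  IQR = Q3 - Q1 = 8 - 3 = 5
Step 4: Q3 = 8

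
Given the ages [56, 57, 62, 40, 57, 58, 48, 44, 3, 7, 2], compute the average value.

39.4545

Step 1: Sum all values: 56 + 57 + 62 + 40 + 57 + 58 + 48 + 44 + 3 + 7 + 2 = 434
Step 2: Count the number of values: n = 11
Step 3: Mean = sum / n = 434 / 11 = 39.4545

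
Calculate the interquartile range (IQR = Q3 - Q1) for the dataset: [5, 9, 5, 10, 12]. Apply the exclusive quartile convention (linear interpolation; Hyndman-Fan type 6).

6

Step 1: Sort the data: [5, 5, 9, 10, 12]
Step 2: n = 5
Step 3: Using the exclusive quartile method:
  Q1 = 5
  Q2 (median) = 9
  Q3 = 11
  IQR = Q3 - Q1 = 11 - 5 = 6
Step 4: IQR = 6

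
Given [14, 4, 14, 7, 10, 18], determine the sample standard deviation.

5.1543

Step 1: Compute the mean: 11.1667
Step 2: Sum of squared deviations from the mean: 132.8333
Step 3: Sample variance = 132.8333 / 5 = 26.5667
Step 4: Standard deviation = sqrt(26.5667) = 5.1543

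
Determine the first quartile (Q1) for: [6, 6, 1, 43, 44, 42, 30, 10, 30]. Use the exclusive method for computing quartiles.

6

Step 1: Sort the data: [1, 6, 6, 10, 30, 30, 42, 43, 44]
Step 2: n = 9
Step 3: Using the exclusive quartile method:
  Q1 = 6
  Q2 (median) = 30
  Q3 = 42.5
  IQR = Q3 - Q1 = 42.5 - 6 = 36.5
Step 4: Q1 = 6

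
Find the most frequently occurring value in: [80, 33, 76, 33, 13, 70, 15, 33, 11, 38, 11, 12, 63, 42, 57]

33

Step 1: Count the frequency of each value:
  11: appears 2 time(s)
  12: appears 1 time(s)
  13: appears 1 time(s)
  15: appears 1 time(s)
  33: appears 3 time(s)
  38: appears 1 time(s)
  42: appears 1 time(s)
  57: appears 1 time(s)
  63: appears 1 time(s)
  70: appears 1 time(s)
  76: appears 1 time(s)
  80: appears 1 time(s)
Step 2: The value 33 appears most frequently (3 times).
Step 3: Mode = 33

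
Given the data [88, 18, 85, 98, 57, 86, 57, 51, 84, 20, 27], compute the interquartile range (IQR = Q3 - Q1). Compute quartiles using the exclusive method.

59

Step 1: Sort the data: [18, 20, 27, 51, 57, 57, 84, 85, 86, 88, 98]
Step 2: n = 11
Step 3: Using the exclusive quartile method:
  Q1 = 27
  Q2 (median) = 57
  Q3 = 86
  IQR = Q3 - Q1 = 86 - 27 = 59
Step 4: IQR = 59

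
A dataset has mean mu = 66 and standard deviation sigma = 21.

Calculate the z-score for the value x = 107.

1.9524

Step 1: Recall the z-score formula: z = (x - mu) / sigma
Step 2: Substitute values: z = (107 - 66) / 21
Step 3: z = 41 / 21 = 1.9524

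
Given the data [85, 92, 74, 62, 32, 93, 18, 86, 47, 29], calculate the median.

68

Step 1: Sort the data in ascending order: [18, 29, 32, 47, 62, 74, 85, 86, 92, 93]
Step 2: The number of values is n = 10.
Step 3: Since n is even, the median is the average of positions 5 and 6:
  Median = (62 + 74) / 2 = 68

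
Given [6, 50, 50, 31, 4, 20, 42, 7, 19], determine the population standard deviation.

17.5126

Step 1: Compute the mean: 25.4444
Step 2: Sum of squared deviations from the mean: 2760.2222
Step 3: Population variance = 2760.2222 / 9 = 306.6914
Step 4: Standard deviation = sqrt(306.6914) = 17.5126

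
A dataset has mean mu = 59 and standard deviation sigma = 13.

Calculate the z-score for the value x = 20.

-3

Step 1: Recall the z-score formula: z = (x - mu) / sigma
Step 2: Substitute values: z = (20 - 59) / 13
Step 3: z = -39 / 13 = -3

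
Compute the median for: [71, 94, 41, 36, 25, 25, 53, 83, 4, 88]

47

Step 1: Sort the data in ascending order: [4, 25, 25, 36, 41, 53, 71, 83, 88, 94]
Step 2: The number of values is n = 10.
Step 3: Since n is even, the median is the average of positions 5 and 6:
  Median = (41 + 53) / 2 = 47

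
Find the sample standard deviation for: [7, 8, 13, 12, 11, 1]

4.4121

Step 1: Compute the mean: 8.6667
Step 2: Sum of squared deviations from the mean: 97.3333
Step 3: Sample variance = 97.3333 / 5 = 19.4667
Step 4: Standard deviation = sqrt(19.4667) = 4.4121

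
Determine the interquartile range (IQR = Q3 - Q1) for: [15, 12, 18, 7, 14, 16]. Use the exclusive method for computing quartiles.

5.75

Step 1: Sort the data: [7, 12, 14, 15, 16, 18]
Step 2: n = 6
Step 3: Using the exclusive quartile method:
  Q1 = 10.75
  Q2 (median) = 14.5
  Q3 = 16.5
  IQR = Q3 - Q1 = 16.5 - 10.75 = 5.75
Step 4: IQR = 5.75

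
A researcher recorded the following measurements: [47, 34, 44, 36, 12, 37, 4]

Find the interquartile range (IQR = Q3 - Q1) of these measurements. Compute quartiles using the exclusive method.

32

Step 1: Sort the data: [4, 12, 34, 36, 37, 44, 47]
Step 2: n = 7
Step 3: Using the exclusive quartile method:
  Q1 = 12
  Q2 (median) = 36
  Q3 = 44
  IQR = Q3 - Q1 = 44 - 12 = 32
Step 4: IQR = 32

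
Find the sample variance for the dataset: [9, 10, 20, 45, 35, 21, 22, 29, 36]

145.9444

Step 1: Compute the mean: (9 + 10 + 20 + 45 + 35 + 21 + 22 + 29 + 36) / 9 = 25.2222
Step 2: Compute squared deviations from the mean:
  (9 - 25.2222)^2 = 263.1605
  (10 - 25.2222)^2 = 231.716
  (20 - 25.2222)^2 = 27.2716
  (45 - 25.2222)^2 = 391.1605
  (35 - 25.2222)^2 = 95.6049
  (21 - 25.2222)^2 = 17.8272
  (22 - 25.2222)^2 = 10.3827
  (29 - 25.2222)^2 = 14.2716
  (36 - 25.2222)^2 = 116.1605
Step 3: Sum of squared deviations = 1167.5556
Step 4: Sample variance = 1167.5556 / 8 = 145.9444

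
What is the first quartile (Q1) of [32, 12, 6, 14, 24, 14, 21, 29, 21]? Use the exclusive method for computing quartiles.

13

Step 1: Sort the data: [6, 12, 14, 14, 21, 21, 24, 29, 32]
Step 2: n = 9
Step 3: Using the exclusive quartile method:
  Q1 = 13
  Q2 (median) = 21
  Q3 = 26.5
  IQR = Q3 - Q1 = 26.5 - 13 = 13.5
Step 4: Q1 = 13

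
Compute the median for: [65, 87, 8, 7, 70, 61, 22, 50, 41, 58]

54

Step 1: Sort the data in ascending order: [7, 8, 22, 41, 50, 58, 61, 65, 70, 87]
Step 2: The number of values is n = 10.
Step 3: Since n is even, the median is the average of positions 5 and 6:
  Median = (50 + 58) / 2 = 54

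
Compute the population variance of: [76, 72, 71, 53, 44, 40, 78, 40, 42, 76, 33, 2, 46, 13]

523.8571

Step 1: Compute the mean: (76 + 72 + 71 + 53 + 44 + 40 + 78 + 40 + 42 + 76 + 33 + 2 + 46 + 13) / 14 = 49
Step 2: Compute squared deviations from the mean:
  (76 - 49)^2 = 729
  (72 - 49)^2 = 529
  (71 - 49)^2 = 484
  (53 - 49)^2 = 16
  (44 - 49)^2 = 25
  (40 - 49)^2 = 81
  (78 - 49)^2 = 841
  (40 - 49)^2 = 81
  (42 - 49)^2 = 49
  (76 - 49)^2 = 729
  (33 - 49)^2 = 256
  (2 - 49)^2 = 2209
  (46 - 49)^2 = 9
  (13 - 49)^2 = 1296
Step 3: Sum of squared deviations = 7334
Step 4: Population variance = 7334 / 14 = 523.8571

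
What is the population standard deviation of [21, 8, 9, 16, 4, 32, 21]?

8.9671

Step 1: Compute the mean: 15.8571
Step 2: Sum of squared deviations from the mean: 562.8571
Step 3: Population variance = 562.8571 / 7 = 80.4082
Step 4: Standard deviation = sqrt(80.4082) = 8.9671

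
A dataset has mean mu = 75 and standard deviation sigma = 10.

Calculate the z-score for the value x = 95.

2

Step 1: Recall the z-score formula: z = (x - mu) / sigma
Step 2: Substitute values: z = (95 - 75) / 10
Step 3: z = 20 / 10 = 2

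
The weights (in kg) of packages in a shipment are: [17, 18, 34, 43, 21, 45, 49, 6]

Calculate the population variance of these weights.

216.8594

Step 1: Compute the mean: (17 + 18 + 34 + 43 + 21 + 45 + 49 + 6) / 8 = 29.125
Step 2: Compute squared deviations from the mean:
  (17 - 29.125)^2 = 147.0156
  (18 - 29.125)^2 = 123.7656
  (34 - 29.125)^2 = 23.7656
  (43 - 29.125)^2 = 192.5156
  (21 - 29.125)^2 = 66.0156
  (45 - 29.125)^2 = 252.0156
  (49 - 29.125)^2 = 395.0156
  (6 - 29.125)^2 = 534.7656
Step 3: Sum of squared deviations = 1734.875
Step 4: Population variance = 1734.875 / 8 = 216.8594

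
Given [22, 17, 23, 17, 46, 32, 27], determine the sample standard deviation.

10.1934

Step 1: Compute the mean: 26.2857
Step 2: Sum of squared deviations from the mean: 623.4286
Step 3: Sample variance = 623.4286 / 6 = 103.9048
Step 4: Standard deviation = sqrt(103.9048) = 10.1934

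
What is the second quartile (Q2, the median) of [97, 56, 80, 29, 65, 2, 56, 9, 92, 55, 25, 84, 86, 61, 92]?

61

Step 1: Sort the data: [2, 9, 25, 29, 55, 56, 56, 61, 65, 80, 84, 86, 92, 92, 97]
Step 2: n = 15
Step 3: Q2 is the median. Since n is odd, it is the middle value at position 8: 61
Step 4: Q2 = 61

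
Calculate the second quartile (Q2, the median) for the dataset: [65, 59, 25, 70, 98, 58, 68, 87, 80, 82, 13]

68

Step 1: Sort the data: [13, 25, 58, 59, 65, 68, 70, 80, 82, 87, 98]
Step 2: n = 11
Step 3: Q2 is the median. Since n is odd, it is the middle value at position 6: 68
Step 4: Q2 = 68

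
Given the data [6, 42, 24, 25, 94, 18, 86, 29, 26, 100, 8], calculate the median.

26

Step 1: Sort the data in ascending order: [6, 8, 18, 24, 25, 26, 29, 42, 86, 94, 100]
Step 2: The number of values is n = 11.
Step 3: Since n is odd, the median is the middle value at position 6: 26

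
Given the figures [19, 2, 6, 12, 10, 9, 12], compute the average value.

10

Step 1: Sum all values: 19 + 2 + 6 + 12 + 10 + 9 + 12 = 70
Step 2: Count the number of values: n = 7
Step 3: Mean = sum / n = 70 / 7 = 10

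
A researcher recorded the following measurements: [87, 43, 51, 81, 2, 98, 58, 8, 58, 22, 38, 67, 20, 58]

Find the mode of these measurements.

58

Step 1: Count the frequency of each value:
  2: appears 1 time(s)
  8: appears 1 time(s)
  20: appears 1 time(s)
  22: appears 1 time(s)
  38: appears 1 time(s)
  43: appears 1 time(s)
  51: appears 1 time(s)
  58: appears 3 time(s)
  67: appears 1 time(s)
  81: appears 1 time(s)
  87: appears 1 time(s)
  98: appears 1 time(s)
Step 2: The value 58 appears most frequently (3 times).
Step 3: Mode = 58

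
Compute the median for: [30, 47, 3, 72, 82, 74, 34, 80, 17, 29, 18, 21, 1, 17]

29.5

Step 1: Sort the data in ascending order: [1, 3, 17, 17, 18, 21, 29, 30, 34, 47, 72, 74, 80, 82]
Step 2: The number of values is n = 14.
Step 3: Since n is even, the median is the average of positions 7 and 8:
  Median = (29 + 30) / 2 = 29.5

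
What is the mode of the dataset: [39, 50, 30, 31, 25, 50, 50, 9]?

50

Step 1: Count the frequency of each value:
  9: appears 1 time(s)
  25: appears 1 time(s)
  30: appears 1 time(s)
  31: appears 1 time(s)
  39: appears 1 time(s)
  50: appears 3 time(s)
Step 2: The value 50 appears most frequently (3 times).
Step 3: Mode = 50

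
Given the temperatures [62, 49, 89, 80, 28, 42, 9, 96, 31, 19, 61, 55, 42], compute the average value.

51

Step 1: Sum all values: 62 + 49 + 89 + 80 + 28 + 42 + 9 + 96 + 31 + 19 + 61 + 55 + 42 = 663
Step 2: Count the number of values: n = 13
Step 3: Mean = sum / n = 663 / 13 = 51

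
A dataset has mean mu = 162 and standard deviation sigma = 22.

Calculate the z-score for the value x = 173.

0.5

Step 1: Recall the z-score formula: z = (x - mu) / sigma
Step 2: Substitute values: z = (173 - 162) / 22
Step 3: z = 11 / 22 = 0.5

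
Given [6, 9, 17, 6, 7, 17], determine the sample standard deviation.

5.2789

Step 1: Compute the mean: 10.3333
Step 2: Sum of squared deviations from the mean: 139.3333
Step 3: Sample variance = 139.3333 / 5 = 27.8667
Step 4: Standard deviation = sqrt(27.8667) = 5.2789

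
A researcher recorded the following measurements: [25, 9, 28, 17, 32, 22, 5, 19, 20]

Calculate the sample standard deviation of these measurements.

8.6023

Step 1: Compute the mean: 19.6667
Step 2: Sum of squared deviations from the mean: 592
Step 3: Sample variance = 592 / 8 = 74
Step 4: Standard deviation = sqrt(74) = 8.6023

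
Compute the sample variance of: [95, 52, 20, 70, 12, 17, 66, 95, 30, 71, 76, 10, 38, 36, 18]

892.4952

Step 1: Compute the mean: (95 + 52 + 20 + 70 + 12 + 17 + 66 + 95 + 30 + 71 + 76 + 10 + 38 + 36 + 18) / 15 = 47.0667
Step 2: Compute squared deviations from the mean:
  (95 - 47.0667)^2 = 2297.6044
  (52 - 47.0667)^2 = 24.3378
  (20 - 47.0667)^2 = 732.6044
  (70 - 47.0667)^2 = 525.9378
  (12 - 47.0667)^2 = 1229.6711
  (17 - 47.0667)^2 = 904.0044
  (66 - 47.0667)^2 = 358.4711
  (95 - 47.0667)^2 = 2297.6044
  (30 - 47.0667)^2 = 291.2711
  (71 - 47.0667)^2 = 572.8044
  (76 - 47.0667)^2 = 837.1378
  (10 - 47.0667)^2 = 1373.9378
  (38 - 47.0667)^2 = 82.2044
  (36 - 47.0667)^2 = 122.4711
  (18 - 47.0667)^2 = 844.8711
Step 3: Sum of squared deviations = 12494.9333
Step 4: Sample variance = 12494.9333 / 14 = 892.4952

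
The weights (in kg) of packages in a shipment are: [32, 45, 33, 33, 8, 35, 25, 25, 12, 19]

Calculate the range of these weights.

37

Step 1: Identify the maximum value: max = 45
Step 2: Identify the minimum value: min = 8
Step 3: Range = max - min = 45 - 8 = 37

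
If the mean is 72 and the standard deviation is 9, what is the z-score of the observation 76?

0.4444

Step 1: Recall the z-score formula: z = (x - mu) / sigma
Step 2: Substitute values: z = (76 - 72) / 9
Step 3: z = 4 / 9 = 0.4444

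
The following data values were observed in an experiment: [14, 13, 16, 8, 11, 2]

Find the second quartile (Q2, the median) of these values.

12

Step 1: Sort the data: [2, 8, 11, 13, 14, 16]
Step 2: n = 6
Step 3: Q2 is the median. Since n is even, it is the average of the values at positions 3 and 4:
  Q2 = (11 + 13) / 2 = 12
Step 4: Q2 = 12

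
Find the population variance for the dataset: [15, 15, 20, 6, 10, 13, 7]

21.0612

Step 1: Compute the mean: (15 + 15 + 20 + 6 + 10 + 13 + 7) / 7 = 12.2857
Step 2: Compute squared deviations from the mean:
  (15 - 12.2857)^2 = 7.3673
  (15 - 12.2857)^2 = 7.3673
  (20 - 12.2857)^2 = 59.5102
  (6 - 12.2857)^2 = 39.5102
  (10 - 12.2857)^2 = 5.2245
  (13 - 12.2857)^2 = 0.5102
  (7 - 12.2857)^2 = 27.9388
Step 3: Sum of squared deviations = 147.4286
Step 4: Population variance = 147.4286 / 7 = 21.0612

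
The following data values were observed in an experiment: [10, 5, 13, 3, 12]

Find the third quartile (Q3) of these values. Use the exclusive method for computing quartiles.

12.5

Step 1: Sort the data: [3, 5, 10, 12, 13]
Step 2: n = 5
Step 3: Using the exclusive quartile method:
  Q1 = 4
  Q2 (median) = 10
  Q3 = 12.5
  IQR = Q3 - Q1 = 12.5 - 4 = 8.5
Step 4: Q3 = 12.5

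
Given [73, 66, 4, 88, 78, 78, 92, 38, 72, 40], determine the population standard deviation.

25.9632

Step 1: Compute the mean: 62.9
Step 2: Sum of squared deviations from the mean: 6740.9
Step 3: Population variance = 6740.9 / 10 = 674.09
Step 4: Standard deviation = sqrt(674.09) = 25.9632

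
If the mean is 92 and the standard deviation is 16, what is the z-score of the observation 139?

2.9375

Step 1: Recall the z-score formula: z = (x - mu) / sigma
Step 2: Substitute values: z = (139 - 92) / 16
Step 3: z = 47 / 16 = 2.9375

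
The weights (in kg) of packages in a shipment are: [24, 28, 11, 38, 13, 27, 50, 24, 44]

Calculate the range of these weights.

39

Step 1: Identify the maximum value: max = 50
Step 2: Identify the minimum value: min = 11
Step 3: Range = max - min = 50 - 11 = 39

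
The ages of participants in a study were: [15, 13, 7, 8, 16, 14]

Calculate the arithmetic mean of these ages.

12.1667

Step 1: Sum all values: 15 + 13 + 7 + 8 + 16 + 14 = 73
Step 2: Count the number of values: n = 6
Step 3: Mean = sum / n = 73 / 6 = 12.1667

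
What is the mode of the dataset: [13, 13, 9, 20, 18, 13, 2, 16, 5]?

13

Step 1: Count the frequency of each value:
  2: appears 1 time(s)
  5: appears 1 time(s)
  9: appears 1 time(s)
  13: appears 3 time(s)
  16: appears 1 time(s)
  18: appears 1 time(s)
  20: appears 1 time(s)
Step 2: The value 13 appears most frequently (3 times).
Step 3: Mode = 13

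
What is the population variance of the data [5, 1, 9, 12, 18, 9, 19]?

36.5306

Step 1: Compute the mean: (5 + 1 + 9 + 12 + 18 + 9 + 19) / 7 = 10.4286
Step 2: Compute squared deviations from the mean:
  (5 - 10.4286)^2 = 29.4694
  (1 - 10.4286)^2 = 88.898
  (9 - 10.4286)^2 = 2.0408
  (12 - 10.4286)^2 = 2.4694
  (18 - 10.4286)^2 = 57.3265
  (9 - 10.4286)^2 = 2.0408
  (19 - 10.4286)^2 = 73.4694
Step 3: Sum of squared deviations = 255.7143
Step 4: Population variance = 255.7143 / 7 = 36.5306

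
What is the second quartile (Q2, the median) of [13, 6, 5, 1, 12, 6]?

6

Step 1: Sort the data: [1, 5, 6, 6, 12, 13]
Step 2: n = 6
Step 3: Q2 is the median. Since n is even, it is the average of the values at positions 3 and 4:
  Q2 = (6 + 6) / 2 = 6
Step 4: Q2 = 6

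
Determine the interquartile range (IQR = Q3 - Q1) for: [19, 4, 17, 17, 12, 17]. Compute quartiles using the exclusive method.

7.5

Step 1: Sort the data: [4, 12, 17, 17, 17, 19]
Step 2: n = 6
Step 3: Using the exclusive quartile method:
  Q1 = 10
  Q2 (median) = 17
  Q3 = 17.5
  IQR = Q3 - Q1 = 17.5 - 10 = 7.5
Step 4: IQR = 7.5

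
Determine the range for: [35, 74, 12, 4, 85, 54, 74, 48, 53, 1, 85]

84

Step 1: Identify the maximum value: max = 85
Step 2: Identify the minimum value: min = 1
Step 3: Range = max - min = 85 - 1 = 84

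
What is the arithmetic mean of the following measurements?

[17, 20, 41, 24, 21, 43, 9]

25

Step 1: Sum all values: 17 + 20 + 41 + 24 + 21 + 43 + 9 = 175
Step 2: Count the number of values: n = 7
Step 3: Mean = sum / n = 175 / 7 = 25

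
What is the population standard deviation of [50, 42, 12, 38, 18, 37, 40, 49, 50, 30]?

12.4515

Step 1: Compute the mean: 36.6
Step 2: Sum of squared deviations from the mean: 1550.4
Step 3: Population variance = 1550.4 / 10 = 155.04
Step 4: Standard deviation = sqrt(155.04) = 12.4515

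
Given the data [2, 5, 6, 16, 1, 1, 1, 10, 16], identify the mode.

1

Step 1: Count the frequency of each value:
  1: appears 3 time(s)
  2: appears 1 time(s)
  5: appears 1 time(s)
  6: appears 1 time(s)
  10: appears 1 time(s)
  16: appears 2 time(s)
Step 2: The value 1 appears most frequently (3 times).
Step 3: Mode = 1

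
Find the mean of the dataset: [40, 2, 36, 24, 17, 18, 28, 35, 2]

22.4444

Step 1: Sum all values: 40 + 2 + 36 + 24 + 17 + 18 + 28 + 35 + 2 = 202
Step 2: Count the number of values: n = 9
Step 3: Mean = sum / n = 202 / 9 = 22.4444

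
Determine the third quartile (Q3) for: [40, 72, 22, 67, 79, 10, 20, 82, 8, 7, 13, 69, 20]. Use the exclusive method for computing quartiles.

70.5

Step 1: Sort the data: [7, 8, 10, 13, 20, 20, 22, 40, 67, 69, 72, 79, 82]
Step 2: n = 13
Step 3: Using the exclusive quartile method:
  Q1 = 11.5
  Q2 (median) = 22
  Q3 = 70.5
  IQR = Q3 - Q1 = 70.5 - 11.5 = 59
Step 4: Q3 = 70.5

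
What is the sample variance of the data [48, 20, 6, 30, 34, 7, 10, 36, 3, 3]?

264.2333

Step 1: Compute the mean: (48 + 20 + 6 + 30 + 34 + 7 + 10 + 36 + 3 + 3) / 10 = 19.7
Step 2: Compute squared deviations from the mean:
  (48 - 19.7)^2 = 800.89
  (20 - 19.7)^2 = 0.09
  (6 - 19.7)^2 = 187.69
  (30 - 19.7)^2 = 106.09
  (34 - 19.7)^2 = 204.49
  (7 - 19.7)^2 = 161.29
  (10 - 19.7)^2 = 94.09
  (36 - 19.7)^2 = 265.69
  (3 - 19.7)^2 = 278.89
  (3 - 19.7)^2 = 278.89
Step 3: Sum of squared deviations = 2378.1
Step 4: Sample variance = 2378.1 / 9 = 264.2333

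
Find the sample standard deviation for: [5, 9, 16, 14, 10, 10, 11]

3.5456

Step 1: Compute the mean: 10.7143
Step 2: Sum of squared deviations from the mean: 75.4286
Step 3: Sample variance = 75.4286 / 6 = 12.5714
Step 4: Standard deviation = sqrt(12.5714) = 3.5456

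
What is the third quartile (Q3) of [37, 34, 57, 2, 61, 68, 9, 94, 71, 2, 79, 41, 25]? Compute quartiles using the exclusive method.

69.5

Step 1: Sort the data: [2, 2, 9, 25, 34, 37, 41, 57, 61, 68, 71, 79, 94]
Step 2: n = 13
Step 3: Using the exclusive quartile method:
  Q1 = 17
  Q2 (median) = 41
  Q3 = 69.5
  IQR = Q3 - Q1 = 69.5 - 17 = 52.5
Step 4: Q3 = 69.5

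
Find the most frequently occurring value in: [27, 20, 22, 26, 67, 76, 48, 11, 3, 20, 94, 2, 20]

20

Step 1: Count the frequency of each value:
  2: appears 1 time(s)
  3: appears 1 time(s)
  11: appears 1 time(s)
  20: appears 3 time(s)
  22: appears 1 time(s)
  26: appears 1 time(s)
  27: appears 1 time(s)
  48: appears 1 time(s)
  67: appears 1 time(s)
  76: appears 1 time(s)
  94: appears 1 time(s)
Step 2: The value 20 appears most frequently (3 times).
Step 3: Mode = 20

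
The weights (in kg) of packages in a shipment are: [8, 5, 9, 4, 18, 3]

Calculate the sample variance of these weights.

30.1667

Step 1: Compute the mean: (8 + 5 + 9 + 4 + 18 + 3) / 6 = 7.8333
Step 2: Compute squared deviations from the mean:
  (8 - 7.8333)^2 = 0.0278
  (5 - 7.8333)^2 = 8.0278
  (9 - 7.8333)^2 = 1.3611
  (4 - 7.8333)^2 = 14.6944
  (18 - 7.8333)^2 = 103.3611
  (3 - 7.8333)^2 = 23.3611
Step 3: Sum of squared deviations = 150.8333
Step 4: Sample variance = 150.8333 / 5 = 30.1667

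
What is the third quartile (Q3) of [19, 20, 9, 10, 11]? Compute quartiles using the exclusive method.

19.5

Step 1: Sort the data: [9, 10, 11, 19, 20]
Step 2: n = 5
Step 3: Using the exclusive quartile method:
  Q1 = 9.5
  Q2 (median) = 11
  Q3 = 19.5
  IQR = Q3 - Q1 = 19.5 - 9.5 = 10
Step 4: Q3 = 19.5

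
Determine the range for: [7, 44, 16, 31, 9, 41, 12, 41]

37

Step 1: Identify the maximum value: max = 44
Step 2: Identify the minimum value: min = 7
Step 3: Range = max - min = 44 - 7 = 37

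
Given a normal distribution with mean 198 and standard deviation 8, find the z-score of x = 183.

-1.875

Step 1: Recall the z-score formula: z = (x - mu) / sigma
Step 2: Substitute values: z = (183 - 198) / 8
Step 3: z = -15 / 8 = -1.875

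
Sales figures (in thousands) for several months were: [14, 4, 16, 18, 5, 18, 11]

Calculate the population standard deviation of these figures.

5.4173

Step 1: Compute the mean: 12.2857
Step 2: Sum of squared deviations from the mean: 205.4286
Step 3: Population variance = 205.4286 / 7 = 29.3469
Step 4: Standard deviation = sqrt(29.3469) = 5.4173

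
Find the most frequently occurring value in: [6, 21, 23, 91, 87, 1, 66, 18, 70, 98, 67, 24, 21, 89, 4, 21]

21

Step 1: Count the frequency of each value:
  1: appears 1 time(s)
  4: appears 1 time(s)
  6: appears 1 time(s)
  18: appears 1 time(s)
  21: appears 3 time(s)
  23: appears 1 time(s)
  24: appears 1 time(s)
  66: appears 1 time(s)
  67: appears 1 time(s)
  70: appears 1 time(s)
  87: appears 1 time(s)
  89: appears 1 time(s)
  91: appears 1 time(s)
  98: appears 1 time(s)
Step 2: The value 21 appears most frequently (3 times).
Step 3: Mode = 21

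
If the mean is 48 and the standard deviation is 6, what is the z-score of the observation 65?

2.8333

Step 1: Recall the z-score formula: z = (x - mu) / sigma
Step 2: Substitute values: z = (65 - 48) / 6
Step 3: z = 17 / 6 = 2.8333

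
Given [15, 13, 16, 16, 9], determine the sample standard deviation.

2.9496

Step 1: Compute the mean: 13.8
Step 2: Sum of squared deviations from the mean: 34.8
Step 3: Sample variance = 34.8 / 4 = 8.7
Step 4: Standard deviation = sqrt(8.7) = 2.9496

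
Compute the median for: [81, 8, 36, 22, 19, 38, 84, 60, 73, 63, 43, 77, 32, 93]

51.5

Step 1: Sort the data in ascending order: [8, 19, 22, 32, 36, 38, 43, 60, 63, 73, 77, 81, 84, 93]
Step 2: The number of values is n = 14.
Step 3: Since n is even, the median is the average of positions 7 and 8:
  Median = (43 + 60) / 2 = 51.5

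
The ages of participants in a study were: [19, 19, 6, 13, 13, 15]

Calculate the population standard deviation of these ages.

4.4127

Step 1: Compute the mean: 14.1667
Step 2: Sum of squared deviations from the mean: 116.8333
Step 3: Population variance = 116.8333 / 6 = 19.4722
Step 4: Standard deviation = sqrt(19.4722) = 4.4127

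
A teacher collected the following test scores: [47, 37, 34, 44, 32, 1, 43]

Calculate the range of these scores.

46

Step 1: Identify the maximum value: max = 47
Step 2: Identify the minimum value: min = 1
Step 3: Range = max - min = 47 - 1 = 46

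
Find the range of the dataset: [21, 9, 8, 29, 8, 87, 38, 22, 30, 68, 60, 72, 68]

79

Step 1: Identify the maximum value: max = 87
Step 2: Identify the minimum value: min = 8
Step 3: Range = max - min = 87 - 8 = 79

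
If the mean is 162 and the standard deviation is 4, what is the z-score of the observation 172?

2.5

Step 1: Recall the z-score formula: z = (x - mu) / sigma
Step 2: Substitute values: z = (172 - 162) / 4
Step 3: z = 10 / 4 = 2.5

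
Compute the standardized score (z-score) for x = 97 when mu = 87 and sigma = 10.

1

Step 1: Recall the z-score formula: z = (x - mu) / sigma
Step 2: Substitute values: z = (97 - 87) / 10
Step 3: z = 10 / 10 = 1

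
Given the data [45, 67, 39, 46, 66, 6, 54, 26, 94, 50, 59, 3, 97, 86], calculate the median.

52

Step 1: Sort the data in ascending order: [3, 6, 26, 39, 45, 46, 50, 54, 59, 66, 67, 86, 94, 97]
Step 2: The number of values is n = 14.
Step 3: Since n is even, the median is the average of positions 7 and 8:
  Median = (50 + 54) / 2 = 52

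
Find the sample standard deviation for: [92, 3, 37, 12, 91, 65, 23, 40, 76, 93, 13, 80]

34.4607

Step 1: Compute the mean: 52.0833
Step 2: Sum of squared deviations from the mean: 13062.9167
Step 3: Sample variance = 13062.9167 / 11 = 1187.5379
Step 4: Standard deviation = sqrt(1187.5379) = 34.4607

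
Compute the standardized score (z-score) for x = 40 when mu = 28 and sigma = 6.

2

Step 1: Recall the z-score formula: z = (x - mu) / sigma
Step 2: Substitute values: z = (40 - 28) / 6
Step 3: z = 12 / 6 = 2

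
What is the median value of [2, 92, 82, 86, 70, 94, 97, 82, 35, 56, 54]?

82

Step 1: Sort the data in ascending order: [2, 35, 54, 56, 70, 82, 82, 86, 92, 94, 97]
Step 2: The number of values is n = 11.
Step 3: Since n is odd, the median is the middle value at position 6: 82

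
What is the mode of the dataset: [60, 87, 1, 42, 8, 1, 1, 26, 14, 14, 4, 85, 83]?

1

Step 1: Count the frequency of each value:
  1: appears 3 time(s)
  4: appears 1 time(s)
  8: appears 1 time(s)
  14: appears 2 time(s)
  26: appears 1 time(s)
  42: appears 1 time(s)
  60: appears 1 time(s)
  83: appears 1 time(s)
  85: appears 1 time(s)
  87: appears 1 time(s)
Step 2: The value 1 appears most frequently (3 times).
Step 3: Mode = 1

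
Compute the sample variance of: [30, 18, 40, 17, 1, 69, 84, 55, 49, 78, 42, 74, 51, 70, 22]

642.8095

Step 1: Compute the mean: (30 + 18 + 40 + 17 + 1 + 69 + 84 + 55 + 49 + 78 + 42 + 74 + 51 + 70 + 22) / 15 = 46.6667
Step 2: Compute squared deviations from the mean:
  (30 - 46.6667)^2 = 277.7778
  (18 - 46.6667)^2 = 821.7778
  (40 - 46.6667)^2 = 44.4444
  (17 - 46.6667)^2 = 880.1111
  (1 - 46.6667)^2 = 2085.4444
  (69 - 46.6667)^2 = 498.7778
  (84 - 46.6667)^2 = 1393.7778
  (55 - 46.6667)^2 = 69.4444
  (49 - 46.6667)^2 = 5.4444
  (78 - 46.6667)^2 = 981.7778
  (42 - 46.6667)^2 = 21.7778
  (74 - 46.6667)^2 = 747.1111
  (51 - 46.6667)^2 = 18.7778
  (70 - 46.6667)^2 = 544.4444
  (22 - 46.6667)^2 = 608.4444
Step 3: Sum of squared deviations = 8999.3333
Step 4: Sample variance = 8999.3333 / 14 = 642.8095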